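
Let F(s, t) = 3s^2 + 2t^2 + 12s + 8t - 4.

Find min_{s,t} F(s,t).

-24

F(s,t) separates as P(s) + Q(t) − 4, so its minimum is min P + min Q − 4.
P'(s) = 6s + 12 vanishes at s ∈ {-2}; Q'(t) = 4(t + 2) vanishes at t ∈ {-2}.
Local minima of P (where P''>0): P(-2)=-12. Local minima of Q: Q(-2)=-8.
So the global minimum of F is P(-2) + Q(-2) − 4 = -12 − 8 − 4 = -24, attained at (-2, -2).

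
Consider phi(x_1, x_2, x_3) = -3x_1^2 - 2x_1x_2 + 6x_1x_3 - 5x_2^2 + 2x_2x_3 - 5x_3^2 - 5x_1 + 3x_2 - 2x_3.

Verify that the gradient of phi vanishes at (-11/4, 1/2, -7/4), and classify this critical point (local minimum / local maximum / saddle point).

local maximum

∇phi = (-6x_1 - 2x_2 + 6x_3 - 5, -2x_1 - 10x_2 + 2x_3 + 3, 6x_1 + 2x_2 - 10x_3 - 2); substituting (-11/4, 1/2, -7/4) gives ∇phi = (0, 0, 0), so (-11/4, 1/2, -7/4) is indeed a critical point.
The Hessian is constant: H = [[-6, -2, 6], [-2, -10, 2], [6, 2, -10]].
Leading principal minors: Δ₁ = -6, Δ₂ = 56, Δ₃ = -224.
The minors alternate sign starting negative (−, +, −), so H is negative definite: a local maximum.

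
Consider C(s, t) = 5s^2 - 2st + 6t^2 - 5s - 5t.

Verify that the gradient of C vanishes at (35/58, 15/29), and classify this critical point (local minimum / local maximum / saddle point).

local minimum

∇C = (10s - 2t - 5, -2s + 12t - 5); substituting (35/58, 15/29) gives ∇C = (0, 0), so (35/58, 15/29) is indeed a critical point.
The Hessian of C is constant: H = [[10, -2], [-2, 12]].
det(H) = 10·12 − (-2)² = 116.
det(H) > 0 and tr(H) = 22 > 0, so H is positive definite and the point is a local minimum.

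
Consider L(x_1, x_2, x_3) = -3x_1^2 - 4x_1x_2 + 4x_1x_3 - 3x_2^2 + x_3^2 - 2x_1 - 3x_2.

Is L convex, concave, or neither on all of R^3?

neither

L is quadratic, so its Hessian is the constant matrix H = [[-6, -4, 4], [-4, -6, 0], [4, 0, 2]].
Leading principal minors: -6, 20, 136.
Neither pattern holds ⇒ H is indefinite ⇒ neither convex nor concave.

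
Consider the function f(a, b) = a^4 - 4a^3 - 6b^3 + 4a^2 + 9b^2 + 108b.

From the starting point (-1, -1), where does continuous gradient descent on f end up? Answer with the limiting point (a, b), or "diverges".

f is separable, so gradient descent decouples: a follows -∂f/∂a, b follows -∂f/∂b.
∂f/∂a = 4a(a - 2)(a - 1); at a=-1 this is -24, so a increases.
∂f/∂b = -18(b - 3)(b + 2); at b=-1 this is 72, so b decreases.
a converges to its nearest critical value 0 (a local min of the a-part); b converges to -2. The iterate converges to (0, -2).

(0, -2)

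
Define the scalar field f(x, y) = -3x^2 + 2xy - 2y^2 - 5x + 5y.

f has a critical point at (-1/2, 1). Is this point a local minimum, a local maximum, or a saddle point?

The Hessian of f is constant: H = [[-6, 2], [2, -4]].
det(H) = (-6)·(-4) − 2² = 20.
det(H) > 0 and tr(H) = -10 < 0, so H is negative definite and the point is a local maximum.

local maximum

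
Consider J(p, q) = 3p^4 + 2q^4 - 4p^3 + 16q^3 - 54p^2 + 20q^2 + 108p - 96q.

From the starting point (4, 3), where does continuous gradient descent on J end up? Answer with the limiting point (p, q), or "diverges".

(3, 1)

J is separable, so gradient descent decouples: p follows -∂J/∂p, q follows -∂J/∂q.
∂J/∂p = 12(p - 3)(p - 1)(p + 3); at p=4 this is 252, so p decreases.
∂J/∂q = 8(q - 1)(q + 3)(q + 4); at q=3 this is 672, so q decreases.
p converges to its nearest critical value 3 (a local min of the p-part); q converges to 1. The iterate converges to (3, 1).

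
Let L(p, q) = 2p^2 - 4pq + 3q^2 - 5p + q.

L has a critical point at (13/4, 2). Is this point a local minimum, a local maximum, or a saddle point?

local minimum

The Hessian of L is constant: H = [[4, -4], [-4, 6]].
det(H) = 4·6 − (-4)² = 8.
det(H) > 0 and tr(H) = 10 > 0, so H is positive definite and the point is a local minimum.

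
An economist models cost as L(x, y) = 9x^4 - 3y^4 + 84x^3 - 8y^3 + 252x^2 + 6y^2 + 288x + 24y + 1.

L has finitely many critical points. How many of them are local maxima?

2

L separates as a function of x plus a function of y, so ∇L=0 decouples.
∂L/∂x = 36(x + 1)(x + 2)(x + 4) = 0 at x ∈ {-4, -2, -1}; ∂L/∂y = -12(y - 1)(y + 1)(y + 2) = 0 at y ∈ {-2, -1, 1}.
The Hessian is diagonal: diag(L_xx, L_yy). Second derivatives: L_xx(-4)=216, L_xx(-2)=-72, L_xx(-1)=108; L_yy(-2)=-36, L_yy(-1)=24, L_yy(1)=-72.
Local maxima occur where both diagonal entries negative: (-2, -2), (-2, 1). Count: 2.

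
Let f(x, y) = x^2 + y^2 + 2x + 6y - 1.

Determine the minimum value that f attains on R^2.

f(x,y) separates as P(x) + Q(y) − 1, so its minimum is min P + min Q − 1.
P'(x) = 2x + 2 vanishes at x ∈ {-1}; Q'(y) = 2y + 6 vanishes at y ∈ {-3}.
Local minima of P (where P''>0): P(-1)=-1. Local minima of Q: Q(-3)=-9.
So the global minimum of f is P(-1) + Q(-3) − 1 = -1 − 9 − 1 = -11, attained at (-1, -3).

-11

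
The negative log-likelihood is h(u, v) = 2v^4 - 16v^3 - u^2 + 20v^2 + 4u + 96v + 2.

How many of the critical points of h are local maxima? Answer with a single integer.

1

h separates as a function of u plus a function of v, so ∇h=0 decouples.
∂h/∂u = -2(u - 2) = 0 at u ∈ {2}; ∂h/∂v = 8(v - 4)(v - 3)(v + 1) = 0 at v ∈ {-1, 3, 4}.
The Hessian is diagonal: diag(h_uu, h_vv). Second derivatives: h_uu(2)=-2; h_vv(-1)=160, h_vv(3)=-32, h_vv(4)=40.
Local maxima occur where both diagonal entries negative: (2, 3). Count: 1.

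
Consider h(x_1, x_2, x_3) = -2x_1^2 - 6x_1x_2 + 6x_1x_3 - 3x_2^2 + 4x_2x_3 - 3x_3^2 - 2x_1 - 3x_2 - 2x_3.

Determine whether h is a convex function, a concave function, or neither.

h is quadratic, so its Hessian is the constant matrix H = [[-4, -6, 6], [-6, -6, 4], [6, 4, -6]].
Leading principal minors: -4, -12, 64.
Neither pattern holds ⇒ H is indefinite ⇒ neither convex nor concave.

neither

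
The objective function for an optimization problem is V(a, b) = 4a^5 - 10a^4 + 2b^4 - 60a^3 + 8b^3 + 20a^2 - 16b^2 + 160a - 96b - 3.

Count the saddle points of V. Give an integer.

6

V separates as a function of a plus a function of b, so ∇V=0 decouples.
∂V/∂a = 20(a - 4)(a - 1)(a + 1)(a + 2) = 0 at a ∈ {-2, -1, 1, 4}; ∂V/∂b = 8(b - 2)(b + 2)(b + 3) = 0 at b ∈ {-3, -2, 2}.
The Hessian is diagonal: diag(V_aa, V_bb). Second derivatives: V_aa(-2)=-360, V_aa(-1)=200, V_aa(1)=-360, V_aa(4)=1800; V_bb(-3)=40, V_bb(-2)=-32, V_bb(2)=160.
Saddle points occur where the two diagonal entries have opposite signs: (-2, -3), (-2, 2), (-1, -2), (1, -3), (1, 2), (4, -2). Count: 6.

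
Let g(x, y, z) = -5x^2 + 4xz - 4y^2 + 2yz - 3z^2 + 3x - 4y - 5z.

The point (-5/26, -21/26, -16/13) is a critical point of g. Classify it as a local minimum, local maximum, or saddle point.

local maximum

The Hessian is constant: H = [[-10, 0, 4], [0, -8, 2], [4, 2, -6]].
Leading principal minors: Δ₁ = -10, Δ₂ = 80, Δ₃ = -312.
The minors alternate sign starting negative (−, +, −), so H is negative definite: a local maximum.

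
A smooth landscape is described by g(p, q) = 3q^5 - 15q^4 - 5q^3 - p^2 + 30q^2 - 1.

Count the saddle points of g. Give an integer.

2

g separates as a function of p plus a function of q, so ∇g=0 decouples.
∂g/∂p = -2p = 0 at p ∈ {0}; ∂g/∂q = 15q(q - 4)(q - 1)(q + 1) = 0 at q ∈ {-1, 0, 1, 4}.
The Hessian is diagonal: diag(g_pp, g_qq). Second derivatives: g_pp(0)=-2; g_qq(-1)=-150, g_qq(0)=60, g_qq(1)=-90, g_qq(4)=900.
Saddle points occur where the two diagonal entries have opposite signs: (0, 0), (0, 4). Count: 2.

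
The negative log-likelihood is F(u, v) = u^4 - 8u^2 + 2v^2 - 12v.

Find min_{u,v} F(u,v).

-34

F(u,v) separates as P(u) + Q(v), so its minimum is min P + min Q.
P'(u) = 4u(u - 2)(u + 2) vanishes at u ∈ {-2, 0, 2}; Q'(v) = 4v - 12 vanishes at v ∈ {3}.
Local minima of P (where P''>0): P(-2)=-16, P(2)=-16. Local minima of Q: Q(3)=-18.
So the global minimum of F is P(-2) + Q(3) = -16 − 18 = -34, attained at (-2, 3).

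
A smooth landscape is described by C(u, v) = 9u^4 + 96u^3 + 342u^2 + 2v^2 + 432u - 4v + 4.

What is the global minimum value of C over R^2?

-175

C(u,v) separates as P(u) + Q(v) + 4, so its minimum is min P + min Q + 4.
P'(u) = 36(u + 1)(u + 3)(u + 4) vanishes at u ∈ {-4, -3, -1}; Q'(v) = 4v - 4 vanishes at v ∈ {1}.
Local minima of P (where P''>0): P(-4)=-96, P(-1)=-177. Local minima of Q: Q(1)=-2.
So the global minimum of C is P(-1) + Q(1) + 4 = -177 − 2 + 4 = -175, attained at (-1, 1).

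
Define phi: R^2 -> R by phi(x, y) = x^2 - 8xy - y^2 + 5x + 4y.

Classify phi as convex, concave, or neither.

phi is quadratic, so its Hessian is the constant matrix H = [[2, -8], [-8, -2]].
det(H) = -68, tr(H) = 0.
det(H) < 0, so H is indefinite: neither convex nor concave.

neither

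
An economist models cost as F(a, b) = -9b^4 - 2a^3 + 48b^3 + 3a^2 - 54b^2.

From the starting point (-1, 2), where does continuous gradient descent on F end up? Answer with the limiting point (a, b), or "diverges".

(0, 1)

F is separable, so gradient descent decouples: a follows -∂F/∂a, b follows -∂F/∂b.
∂F/∂a = -6a(a - 1); at a=-1 this is -12, so a increases.
∂F/∂b = -36b(b - 3)(b - 1); at b=2 this is 72, so b decreases.
a converges to its nearest critical value 0 (a local min of the a-part); b converges to 1. The iterate converges to (0, 1).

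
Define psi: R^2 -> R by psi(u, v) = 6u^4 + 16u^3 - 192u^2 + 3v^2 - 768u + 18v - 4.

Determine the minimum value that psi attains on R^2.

psi(u,v) separates as P(u) + Q(v) − 4, so its minimum is min P + min Q − 4.
P'(u) = 24(u - 4)(u + 2)(u + 4) vanishes at u ∈ {-4, -2, 4}; Q'(v) = 6v + 18 vanishes at v ∈ {-3}.
Local minima of P (where P''>0): P(-4)=512, P(4)=-3584. Local minima of Q: Q(-3)=-27.
So the global minimum of psi is P(4) + Q(-3) − 4 = -3584 − 27 − 4 = -3615, attained at (4, -3).

-3615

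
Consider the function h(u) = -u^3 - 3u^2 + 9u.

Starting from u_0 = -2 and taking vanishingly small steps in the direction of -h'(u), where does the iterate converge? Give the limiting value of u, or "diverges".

h'(u) = -3(u - 1)(u + 3), so h'(-2) = 9.
Gradient descent moves in the -h' direction, i.e. u is decreasing.
The nearest critical point in that direction is u = -3, where h'' = 12 > 0 (a local minimum). The iterate converges there.

-3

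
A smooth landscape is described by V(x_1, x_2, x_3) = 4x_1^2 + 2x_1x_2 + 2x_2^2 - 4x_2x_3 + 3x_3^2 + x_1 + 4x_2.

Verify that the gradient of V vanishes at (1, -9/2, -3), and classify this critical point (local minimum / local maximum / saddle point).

∇V = (8x_1 + 2x_2 + 1, 2x_1 + 4x_2 - 4x_3 + 4, -4x_2 + 6x_3); substituting (1, -9/2, -3) gives ∇V = (0, 0, 0), so (1, -9/2, -3) is indeed a critical point.
The Hessian is constant: H = [[8, 2, 0], [2, 4, -4], [0, -4, 6]].
Leading principal minors: Δ₁ = 8, Δ₂ = 28, Δ₃ = 40.
All leading minors are positive, so H is positive definite: a local minimum.

local minimum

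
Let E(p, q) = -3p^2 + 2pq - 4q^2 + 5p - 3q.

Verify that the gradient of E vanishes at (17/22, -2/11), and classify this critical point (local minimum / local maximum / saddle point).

local maximum

∇E = (-6p + 2q + 5, 2p - 8q - 3); substituting (17/22, -2/11) gives ∇E = (0, 0), so (17/22, -2/11) is indeed a critical point.
The Hessian of E is constant: H = [[-6, 2], [2, -8]].
det(H) = (-6)·(-8) − 2² = 44.
det(H) > 0 and tr(H) = -14 < 0, so H is negative definite and the point is a local maximum.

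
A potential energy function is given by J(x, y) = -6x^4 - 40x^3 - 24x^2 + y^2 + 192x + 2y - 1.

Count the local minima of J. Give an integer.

1

J separates as a function of x plus a function of y, so ∇J=0 decouples.
∂J/∂x = -24(x - 1)(x + 2)(x + 4) = 0 at x ∈ {-4, -2, 1}; ∂J/∂y = 2(y + 1) = 0 at y ∈ {-1}.
The Hessian is diagonal: diag(J_xx, J_yy). Second derivatives: J_xx(-4)=-240, J_xx(-2)=144, J_xx(1)=-360; J_yy(-1)=2.
Local minima occur where both diagonal entries positive: (-2, -1). Count: 1.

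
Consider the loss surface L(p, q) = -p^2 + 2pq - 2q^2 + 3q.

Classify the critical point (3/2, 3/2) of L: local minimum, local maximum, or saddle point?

The Hessian of L is constant: H = [[-2, 2], [2, -4]].
det(H) = (-2)·(-4) − 2² = 4.
det(H) > 0 and tr(H) = -6 < 0, so H is negative definite and the point is a local maximum.

local maximum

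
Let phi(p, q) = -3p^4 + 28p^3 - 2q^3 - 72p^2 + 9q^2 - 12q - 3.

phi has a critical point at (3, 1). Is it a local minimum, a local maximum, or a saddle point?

local minimum

The mixed partial ∂²phi/∂p∂q is 0, so the Hessian at any point is diag(phi_pp, phi_qq) = diag(12(-3p^2 + 14p - 12), 6(-2q + 3)).
At (3, 1): H = diag(36, 6).
Both eigenvalues are positive, so H is positive definite: a local minimum.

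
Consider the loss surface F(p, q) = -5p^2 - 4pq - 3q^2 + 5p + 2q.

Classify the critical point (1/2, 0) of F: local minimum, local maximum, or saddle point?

local maximum

The Hessian of F is constant: H = [[-10, -4], [-4, -6]].
det(H) = (-10)·(-6) − (-4)² = 44.
det(H) > 0 and tr(H) = -16 < 0, so H is negative definite and the point is a local maximum.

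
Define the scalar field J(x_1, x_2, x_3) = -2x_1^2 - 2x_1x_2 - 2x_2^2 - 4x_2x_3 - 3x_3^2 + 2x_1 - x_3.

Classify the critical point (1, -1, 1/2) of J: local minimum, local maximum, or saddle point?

local maximum

The Hessian is constant: H = [[-4, -2, 0], [-2, -4, -4], [0, -4, -6]].
Leading principal minors: Δ₁ = -4, Δ₂ = 12, Δ₃ = -8.
The minors alternate sign starting negative (−, +, −), so H is negative definite: a local maximum.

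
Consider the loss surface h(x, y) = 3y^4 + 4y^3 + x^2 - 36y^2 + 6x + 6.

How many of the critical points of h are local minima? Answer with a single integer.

h separates as a function of x plus a function of y, so ∇h=0 decouples.
∂h/∂x = 2(x + 3) = 0 at x ∈ {-3}; ∂h/∂y = 12y(y - 2)(y + 3) = 0 at y ∈ {-3, 0, 2}.
The Hessian is diagonal: diag(h_xx, h_yy). Second derivatives: h_xx(-3)=2; h_yy(-3)=180, h_yy(0)=-72, h_yy(2)=120.
Local minima occur where both diagonal entries positive: (-3, -3), (-3, 2). Count: 2.

2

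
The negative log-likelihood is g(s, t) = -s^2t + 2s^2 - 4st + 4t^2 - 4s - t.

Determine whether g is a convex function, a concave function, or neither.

The term -s^2t is cubic, so the Hessian is not constant.
∂²g/∂s² = -2t + 4, which takes both signs as t varies (negative for sufficiently large t). A diagonal entry of the Hessian changing sign means the Hessian is neither positive- nor negative-semidefinite on all of R^2.

neither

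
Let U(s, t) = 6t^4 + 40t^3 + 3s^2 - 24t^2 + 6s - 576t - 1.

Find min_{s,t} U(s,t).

-836

U(s,t) separates as P(s) + Q(t) − 1, so its minimum is min P + min Q − 1.
P'(s) = 6s + 6 vanishes at s ∈ {-1}; Q'(t) = 24(t - 2)(t + 3)(t + 4) vanishes at t ∈ {-4, -3, 2}.
Local minima of P (where P''>0): P(-1)=-3. Local minima of Q: Q(-4)=896, Q(2)=-832.
So the global minimum of U is P(-1) + Q(2) − 1 = -3 − 832 − 1 = -836, attained at (-1, 2).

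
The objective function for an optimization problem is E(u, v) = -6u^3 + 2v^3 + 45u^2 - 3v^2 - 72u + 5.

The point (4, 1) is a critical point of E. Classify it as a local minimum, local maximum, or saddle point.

saddle point

The mixed partial ∂²E/∂u∂v is 0, so the Hessian at any point is diag(E_uu, E_vv) = diag(18(-2u + 5), 6(2v - 1)).
At (4, 1): H = diag(-54, 6).
The eigenvalues have opposite signs, so H is indefinite: a saddle point.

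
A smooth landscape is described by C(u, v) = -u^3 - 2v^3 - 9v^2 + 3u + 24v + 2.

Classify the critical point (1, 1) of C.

local maximum

The mixed partial ∂²C/∂u∂v is 0, so the Hessian at any point is diag(C_uu, C_vv) = diag(-6u, -6(2v + 3)).
At (1, 1): H = diag(-6, -30).
Both eigenvalues are negative, so H is negative definite: a local maximum.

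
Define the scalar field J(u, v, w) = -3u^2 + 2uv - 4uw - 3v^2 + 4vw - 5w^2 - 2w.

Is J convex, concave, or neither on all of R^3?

concave

J is quadratic, so its Hessian is the constant matrix H = [[-6, 2, -4], [2, -6, 4], [-4, 4, -10]].
Leading principal minors: -6, 32, -192.
Signs alternate −, +, − ⇒ H ≺ 0 ⇒ concave.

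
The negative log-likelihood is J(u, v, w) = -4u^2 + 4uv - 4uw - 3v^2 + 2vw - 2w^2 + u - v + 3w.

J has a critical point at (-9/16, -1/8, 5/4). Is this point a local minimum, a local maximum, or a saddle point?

local maximum

The Hessian is constant: H = [[-8, 4, -4], [4, -6, 2], [-4, 2, -4]].
Leading principal minors: Δ₁ = -8, Δ₂ = 32, Δ₃ = -64.
The minors alternate sign starting negative (−, +, −), so H is negative definite: a local maximum.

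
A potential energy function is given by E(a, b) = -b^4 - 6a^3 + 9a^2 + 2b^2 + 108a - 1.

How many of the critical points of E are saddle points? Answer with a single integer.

3

E separates as a function of a plus a function of b, so ∇E=0 decouples.
∂E/∂a = -18(a - 3)(a + 2) = 0 at a ∈ {-2, 3}; ∂E/∂b = -4b(b - 1)(b + 1) = 0 at b ∈ {-1, 0, 1}.
The Hessian is diagonal: diag(E_aa, E_bb). Second derivatives: E_aa(-2)=90, E_aa(3)=-90; E_bb(-1)=-8, E_bb(0)=4, E_bb(1)=-8.
Saddle points occur where the two diagonal entries have opposite signs: (-2, -1), (-2, 1), (3, 0). Count: 3.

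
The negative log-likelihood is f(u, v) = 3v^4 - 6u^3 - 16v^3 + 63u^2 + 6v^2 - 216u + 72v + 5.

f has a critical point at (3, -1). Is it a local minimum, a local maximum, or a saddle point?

local minimum

The mixed partial ∂²f/∂u∂v is 0, so the Hessian at any point is diag(f_uu, f_vv) = diag(18(-2u + 7), 12(3v^2 - 8v + 1)).
At (3, -1): H = diag(18, 144).
Both eigenvalues are positive, so H is positive definite: a local minimum.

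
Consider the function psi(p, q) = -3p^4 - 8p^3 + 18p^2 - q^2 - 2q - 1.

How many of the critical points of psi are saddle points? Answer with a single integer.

1

psi separates as a function of p plus a function of q, so ∇psi=0 decouples.
∂psi/∂p = -12p(p - 1)(p + 3) = 0 at p ∈ {-3, 0, 1}; ∂psi/∂q = -2(q + 1) = 0 at q ∈ {-1}.
The Hessian is diagonal: diag(psi_pp, psi_qq). Second derivatives: psi_pp(-3)=-144, psi_pp(0)=36, psi_pp(1)=-48; psi_qq(-1)=-2.
Saddle points occur where the two diagonal entries have opposite signs: (0, -1). Count: 1.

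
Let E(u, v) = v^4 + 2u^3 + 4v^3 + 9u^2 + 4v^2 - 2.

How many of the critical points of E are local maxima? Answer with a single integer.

1

E separates as a function of u plus a function of v, so ∇E=0 decouples.
∂E/∂u = 6u(u + 3) = 0 at u ∈ {-3, 0}; ∂E/∂v = 4v(v + 1)(v + 2) = 0 at v ∈ {-2, -1, 0}.
The Hessian is diagonal: diag(E_uu, E_vv). Second derivatives: E_uu(-3)=-18, E_uu(0)=18; E_vv(-2)=8, E_vv(-1)=-4, E_vv(0)=8.
Local maxima occur where both diagonal entries negative: (-3, -1). Count: 1.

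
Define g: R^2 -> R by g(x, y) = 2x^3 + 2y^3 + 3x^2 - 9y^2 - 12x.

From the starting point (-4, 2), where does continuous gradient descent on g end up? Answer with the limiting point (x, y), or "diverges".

g is separable, so gradient descent decouples: x follows -∂g/∂x, y follows -∂g/∂y.
∂g/∂x = 6(x - 1)(x + 2); at x=-4 this is 60, so x decreases.
∂g/∂y = 6y(y - 3); at y=2 this is -12, so y increases.
The x-coordinate has no critical point in that direction and runs off to infinity.

diverges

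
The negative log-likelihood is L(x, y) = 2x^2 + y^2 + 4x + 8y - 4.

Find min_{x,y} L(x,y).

L(x,y) separates as P(x) + Q(y) − 4, so its minimum is min P + min Q − 4.
P'(x) = 4x + 4 vanishes at x ∈ {-1}; Q'(y) = 2y + 8 vanishes at y ∈ {-4}.
Local minima of P (where P''>0): P(-1)=-2. Local minima of Q: Q(-4)=-16.
So the global minimum of L is P(-1) + Q(-4) − 4 = -2 − 16 − 4 = -22, attained at (-1, -4).

-22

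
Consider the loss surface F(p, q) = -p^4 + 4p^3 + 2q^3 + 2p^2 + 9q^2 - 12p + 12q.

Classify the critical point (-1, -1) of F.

The mixed partial ∂²F/∂p∂q is 0, so the Hessian at any point is diag(F_pp, F_qq) = diag(4(-3p^2 + 6p + 1), 6(2q + 3)).
At (-1, -1): H = diag(-32, 6).
The eigenvalues have opposite signs, so H is indefinite: a saddle point.

saddle point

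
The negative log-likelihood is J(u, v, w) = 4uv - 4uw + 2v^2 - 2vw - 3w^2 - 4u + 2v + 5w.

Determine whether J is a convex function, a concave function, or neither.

J is quadratic, so its Hessian is the constant matrix H = [[0, 4, -4], [4, 4, -2], [-4, -2, -6]].
Leading principal minors: 0, -16, 96.
Neither pattern holds ⇒ H is indefinite ⇒ neither convex nor concave.

neither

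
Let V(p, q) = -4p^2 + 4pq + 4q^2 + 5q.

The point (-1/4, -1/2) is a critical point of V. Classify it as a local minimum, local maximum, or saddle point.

saddle point

The Hessian of V is constant: H = [[-8, 4], [4, 8]].
det(H) = (-8)·8 − 4² = -80.
Since det(H) < 0, H is indefinite and the critical point is a saddle point.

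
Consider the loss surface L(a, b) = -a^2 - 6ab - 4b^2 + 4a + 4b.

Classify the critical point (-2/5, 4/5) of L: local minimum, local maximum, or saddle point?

The Hessian of L is constant: H = [[-2, -6], [-6, -8]].
det(H) = (-2)·(-8) − (-6)² = -20.
Since det(H) < 0, H is indefinite and the critical point is a saddle point.

saddle point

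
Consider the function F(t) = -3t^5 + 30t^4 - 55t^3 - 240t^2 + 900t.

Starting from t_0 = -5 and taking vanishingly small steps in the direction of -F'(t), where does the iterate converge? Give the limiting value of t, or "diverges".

-2

F'(t) = -15(t - 5)(t - 3)(t - 2)(t + 2), so F'(-5) = -25200.
Gradient descent moves in the -F' direction, i.e. t is increasing.
The nearest critical point in that direction is t = -2, where F'' = 2100 > 0 (a local minimum). The iterate converges there.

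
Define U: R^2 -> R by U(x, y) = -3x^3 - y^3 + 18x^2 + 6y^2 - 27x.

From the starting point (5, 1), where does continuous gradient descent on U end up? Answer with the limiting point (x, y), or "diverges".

U is separable, so gradient descent decouples: x follows -∂U/∂x, y follows -∂U/∂y.
∂U/∂x = -9(x - 3)(x - 1); at x=5 this is -72, so x increases.
∂U/∂y = -3y(y - 4); at y=1 this is 9, so y decreases.
The x-coordinate has no critical point in that direction and runs off to infinity.

diverges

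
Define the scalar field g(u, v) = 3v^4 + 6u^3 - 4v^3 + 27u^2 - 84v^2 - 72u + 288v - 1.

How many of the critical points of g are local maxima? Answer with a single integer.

1

g separates as a function of u plus a function of v, so ∇g=0 decouples.
∂g/∂u = 18(u - 1)(u + 4) = 0 at u ∈ {-4, 1}; ∂g/∂v = 12(v - 3)(v - 2)(v + 4) = 0 at v ∈ {-4, 2, 3}.
The Hessian is diagonal: diag(g_uu, g_vv). Second derivatives: g_uu(-4)=-90, g_uu(1)=90; g_vv(-4)=504, g_vv(2)=-72, g_vv(3)=84.
Local maxima occur where both diagonal entries negative: (-4, 2). Count: 1.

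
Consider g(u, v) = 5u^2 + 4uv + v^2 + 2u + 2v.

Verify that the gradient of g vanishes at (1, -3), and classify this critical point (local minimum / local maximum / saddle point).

local minimum

∇g = (10u + 4v + 2, 4u + 2v + 2); substituting (1, -3) gives ∇g = (0, 0), so (1, -3) is indeed a critical point.
The Hessian of g is constant: H = [[10, 4], [4, 2]].
det(H) = 10·2 − 4² = 4.
det(H) > 0 and tr(H) = 12 > 0, so H is positive definite and the point is a local minimum.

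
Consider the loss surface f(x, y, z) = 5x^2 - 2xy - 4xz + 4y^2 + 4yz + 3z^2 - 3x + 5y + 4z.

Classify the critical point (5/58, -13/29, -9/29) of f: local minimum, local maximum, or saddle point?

local minimum

The Hessian is constant: H = [[10, -2, -4], [-2, 8, 4], [-4, 4, 6]].
Leading principal minors: Δ₁ = 10, Δ₂ = 76, Δ₃ = 232.
All leading minors are positive, so H is positive definite: a local minimum.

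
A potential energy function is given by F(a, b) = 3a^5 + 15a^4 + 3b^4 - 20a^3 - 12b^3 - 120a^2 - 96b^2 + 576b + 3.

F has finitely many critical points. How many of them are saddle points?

6

F separates as a function of a plus a function of b, so ∇F=0 decouples.
∂F/∂a = 15a(a - 2)(a + 2)(a + 4) = 0 at a ∈ {-4, -2, 0, 2}; ∂F/∂b = 12(b - 4)(b - 3)(b + 4) = 0 at b ∈ {-4, 3, 4}.
The Hessian is diagonal: diag(F_aa, F_bb). Second derivatives: F_aa(-4)=-720, F_aa(-2)=240, F_aa(0)=-240, F_aa(2)=720; F_bb(-4)=672, F_bb(3)=-84, F_bb(4)=96.
Saddle points occur where the two diagonal entries have opposite signs: (-4, -4), (-4, 4), (-2, 3), (0, -4), (0, 4), (2, 3). Count: 6.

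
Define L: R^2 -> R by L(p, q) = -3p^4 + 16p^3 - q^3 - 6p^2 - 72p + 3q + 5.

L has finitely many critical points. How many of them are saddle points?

3

L separates as a function of p plus a function of q, so ∇L=0 decouples.
∂L/∂p = -12(p - 3)(p - 2)(p + 1) = 0 at p ∈ {-1, 2, 3}; ∂L/∂q = -3(q - 1)(q + 1) = 0 at q ∈ {-1, 1}.
The Hessian is diagonal: diag(L_pp, L_qq). Second derivatives: L_pp(-1)=-144, L_pp(2)=36, L_pp(3)=-48; L_qq(-1)=6, L_qq(1)=-6.
Saddle points occur where the two diagonal entries have opposite signs: (-1, -1), (2, 1), (3, -1). Count: 3.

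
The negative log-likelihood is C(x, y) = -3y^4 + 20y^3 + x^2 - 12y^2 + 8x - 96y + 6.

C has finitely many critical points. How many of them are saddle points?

C separates as a function of x plus a function of y, so ∇C=0 decouples.
∂C/∂x = 2(x + 4) = 0 at x ∈ {-4}; ∂C/∂y = -12(y - 4)(y - 2)(y + 1) = 0 at y ∈ {-1, 2, 4}.
The Hessian is diagonal: diag(C_xx, C_yy). Second derivatives: C_xx(-4)=2; C_yy(-1)=-180, C_yy(2)=72, C_yy(4)=-120.
Saddle points occur where the two diagonal entries have opposite signs: (-4, -1), (-4, 4). Count: 2.

2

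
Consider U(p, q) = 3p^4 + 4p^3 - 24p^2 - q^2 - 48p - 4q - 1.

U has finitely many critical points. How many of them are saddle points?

2

U separates as a function of p plus a function of q, so ∇U=0 decouples.
∂U/∂p = 12(p - 2)(p + 1)(p + 2) = 0 at p ∈ {-2, -1, 2}; ∂U/∂q = -2(q + 2) = 0 at q ∈ {-2}.
The Hessian is diagonal: diag(U_pp, U_qq). Second derivatives: U_pp(-2)=48, U_pp(-1)=-36, U_pp(2)=144; U_qq(-2)=-2.
Saddle points occur where the two diagonal entries have opposite signs: (-2, -2), (2, -2). Count: 2.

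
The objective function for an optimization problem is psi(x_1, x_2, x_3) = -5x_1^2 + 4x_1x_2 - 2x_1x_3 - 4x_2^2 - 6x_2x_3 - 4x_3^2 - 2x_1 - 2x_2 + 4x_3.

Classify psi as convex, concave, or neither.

psi is quadratic, so its Hessian is the constant matrix H = [[-10, 4, -2], [4, -8, -6], [-2, -6, -8]].
Leading principal minors: -10, 64, -24.
Signs alternate −, +, − ⇒ H ≺ 0 ⇒ concave.

concave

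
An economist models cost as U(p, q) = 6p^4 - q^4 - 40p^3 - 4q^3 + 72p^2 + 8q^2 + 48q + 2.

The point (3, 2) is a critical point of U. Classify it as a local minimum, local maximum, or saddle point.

The mixed partial ∂²U/∂p∂q is 0, so the Hessian at any point is diag(U_pp, U_qq) = diag(24(3p^2 - 10p + 6), 4(-3q^2 - 6q + 4)).
At (3, 2): H = diag(72, -80).
The eigenvalues have opposite signs, so H is indefinite: a saddle point.

saddle point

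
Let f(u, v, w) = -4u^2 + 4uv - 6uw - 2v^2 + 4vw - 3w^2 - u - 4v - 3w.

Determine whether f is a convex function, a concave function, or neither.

concave

f is quadratic, so its Hessian is the constant matrix H = [[-8, 4, -6], [4, -4, 4], [-6, 4, -6]].
Leading principal minors: -8, 16, -16.
Signs alternate −, +, − ⇒ H ≺ 0 ⇒ concave.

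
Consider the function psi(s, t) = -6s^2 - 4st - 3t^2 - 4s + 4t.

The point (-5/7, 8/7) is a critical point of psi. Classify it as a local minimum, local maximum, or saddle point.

local maximum

The Hessian of psi is constant: H = [[-12, -4], [-4, -6]].
det(H) = (-12)·(-6) − (-4)² = 56.
det(H) > 0 and tr(H) = -18 < 0, so H is negative definite and the point is a local maximum.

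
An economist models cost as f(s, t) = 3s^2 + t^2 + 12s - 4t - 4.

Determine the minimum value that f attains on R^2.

-20

f(s,t) separates as P(s) + Q(t) − 4, so its minimum is min P + min Q − 4.
P'(s) = 6s + 12 vanishes at s ∈ {-2}; Q'(t) = 2(t - 2) vanishes at t ∈ {2}.
Local minima of P (where P''>0): P(-2)=-12. Local minima of Q: Q(2)=-4.
So the global minimum of f is P(-2) + Q(2) − 4 = -12 − 4 − 4 = -20, attained at (-2, 2).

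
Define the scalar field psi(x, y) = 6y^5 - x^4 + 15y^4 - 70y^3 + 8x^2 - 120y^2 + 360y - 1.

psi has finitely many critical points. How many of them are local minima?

2

psi separates as a function of x plus a function of y, so ∇psi=0 decouples.
∂psi/∂x = -4x(x - 2)(x + 2) = 0 at x ∈ {-2, 0, 2}; ∂psi/∂y = 30(y - 2)(y - 1)(y + 2)(y + 3) = 0 at y ∈ {-3, -2, 1, 2}.
The Hessian is diagonal: diag(psi_xx, psi_yy). Second derivatives: psi_xx(-2)=-32, psi_xx(0)=16, psi_xx(2)=-32; psi_yy(-3)=-600, psi_yy(-2)=360, psi_yy(1)=-360, psi_yy(2)=600.
Local minima occur where both diagonal entries positive: (0, -2), (0, 2). Count: 2.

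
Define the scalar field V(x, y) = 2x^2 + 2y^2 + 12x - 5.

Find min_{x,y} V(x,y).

V(x,y) separates as P(x) + Q(y) − 5, so its minimum is min P + min Q − 5.
P'(x) = 4x + 12 vanishes at x ∈ {-3}; Q'(y) = 4y vanishes at y ∈ {0}.
Local minima of P (where P''>0): P(-3)=-18. Local minima of Q: Q(0)=0.
So the global minimum of V is P(-3) + Q(0) − 5 = -18 + 0 − 5 = -23, attained at (-3, 0).

-23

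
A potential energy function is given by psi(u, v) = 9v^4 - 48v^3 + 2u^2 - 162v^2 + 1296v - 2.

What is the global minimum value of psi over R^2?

psi(u,v) separates as P(u) + Q(v) − 2, so its minimum is min P + min Q − 2.
P'(u) = 4u vanishes at u ∈ {0}; Q'(v) = 36(v - 4)(v - 3)(v + 3) vanishes at v ∈ {-3, 3, 4}.
Local minima of P (where P''>0): P(0)=0. Local minima of Q: Q(-3)=-3321, Q(4)=1824.
So the global minimum of psi is P(0) + Q(-3) − 2 = 0 − 3321 − 2 = -3323, attained at (0, -3).

-3323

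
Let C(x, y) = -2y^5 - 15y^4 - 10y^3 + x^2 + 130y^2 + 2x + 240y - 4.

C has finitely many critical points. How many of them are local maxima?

C separates as a function of x plus a function of y, so ∇C=0 decouples.
∂C/∂x = 2(x + 1) = 0 at x ∈ {-1}; ∂C/∂y = -10(y - 2)(y + 1)(y + 3)(y + 4) = 0 at y ∈ {-4, -3, -1, 2}.
The Hessian is diagonal: diag(C_xx, C_yy). Second derivatives: C_xx(-1)=2; C_yy(-4)=180, C_yy(-3)=-100, C_yy(-1)=180, C_yy(2)=-900.
Local maxima occur where both diagonal entries negative: none. Count: 0.

0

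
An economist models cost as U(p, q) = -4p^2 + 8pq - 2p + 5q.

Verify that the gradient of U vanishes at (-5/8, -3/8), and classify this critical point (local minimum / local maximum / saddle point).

∇U = (-8p + 8q - 2, 8p + 5); substituting (-5/8, -3/8) gives ∇U = (0, 0), so (-5/8, -3/8) is indeed a critical point.
The Hessian of U is constant: H = [[-8, 8], [8, 0]].
det(H) = (-8)·0 − 8² = -64.
Since det(H) < 0, H is indefinite and the critical point is a saddle point.

saddle point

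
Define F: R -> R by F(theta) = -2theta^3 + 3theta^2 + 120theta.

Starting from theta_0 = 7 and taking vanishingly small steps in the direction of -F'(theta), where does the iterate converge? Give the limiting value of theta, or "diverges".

diverges

F'(theta) = -6(theta - 5)(theta + 4), so F'(7) = -132.
Gradient descent moves in the -F' direction, i.e. theta is increasing.
There is no critical point above theta=7, and F' keeps the same sign, so the iterate runs off to +∞.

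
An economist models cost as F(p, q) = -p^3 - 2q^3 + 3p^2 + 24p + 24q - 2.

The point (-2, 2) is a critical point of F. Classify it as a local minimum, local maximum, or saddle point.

The mixed partial ∂²F/∂p∂q is 0, so the Hessian at any point is diag(F_pp, F_qq) = diag(6(-p + 1), -12q).
At (-2, 2): H = diag(18, -24).
The eigenvalues have opposite signs, so H is indefinite: a saddle point.

saddle point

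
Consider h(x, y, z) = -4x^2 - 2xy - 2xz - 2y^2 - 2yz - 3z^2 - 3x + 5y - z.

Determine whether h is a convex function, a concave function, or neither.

concave

h is quadratic, so its Hessian is the constant matrix H = [[-8, -2, -2], [-2, -4, -2], [-2, -2, -6]].
Leading principal minors: -8, 28, -136.
Signs alternate −, +, − ⇒ H ≺ 0 ⇒ concave.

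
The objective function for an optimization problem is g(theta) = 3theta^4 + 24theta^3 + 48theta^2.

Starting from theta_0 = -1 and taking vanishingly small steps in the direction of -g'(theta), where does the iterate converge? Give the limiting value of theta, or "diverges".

g'(theta) = 12theta(theta + 2)(theta + 4), so g'(-1) = -36.
Gradient descent moves in the -g' direction, i.e. theta is increasing.
The nearest critical point in that direction is theta = 0, where g'' = 96 > 0 (a local minimum). The iterate converges there.

0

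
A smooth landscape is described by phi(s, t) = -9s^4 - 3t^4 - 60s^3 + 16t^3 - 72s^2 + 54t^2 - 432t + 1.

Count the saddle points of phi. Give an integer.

4

phi separates as a function of s plus a function of t, so ∇phi=0 decouples.
∂phi/∂s = -36s(s + 1)(s + 4) = 0 at s ∈ {-4, -1, 0}; ∂phi/∂t = -12(t - 4)(t - 3)(t + 3) = 0 at t ∈ {-3, 3, 4}.
The Hessian is diagonal: diag(phi_ss, phi_tt). Second derivatives: phi_ss(-4)=-432, phi_ss(-1)=108, phi_ss(0)=-144; phi_tt(-3)=-504, phi_tt(3)=72, phi_tt(4)=-84.
Saddle points occur where the two diagonal entries have opposite signs: (-4, 3), (-1, -3), (-1, 4), (0, 3). Count: 4.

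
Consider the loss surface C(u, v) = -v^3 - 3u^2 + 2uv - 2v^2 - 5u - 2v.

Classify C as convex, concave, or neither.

neither

The term -v^3 is cubic, so the Hessian is not constant.
∂²C/∂v² = -6v - 4, which takes both signs as v varies (negative for sufficiently large v). A diagonal entry of the Hessian changing sign means the Hessian is neither positive- nor negative-semidefinite on all of R^2.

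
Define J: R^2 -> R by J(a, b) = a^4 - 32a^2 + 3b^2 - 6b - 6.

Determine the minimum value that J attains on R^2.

-265

J(a,b) separates as P(a) + Q(b) − 6, so its minimum is min P + min Q − 6.
P'(a) = 4a(a - 4)(a + 4) vanishes at a ∈ {-4, 0, 4}; Q'(b) = 6b - 6 vanishes at b ∈ {1}.
Local minima of P (where P''>0): P(-4)=-256, P(4)=-256. Local minima of Q: Q(1)=-3.
So the global minimum of J is P(-4) + Q(1) − 6 = -256 − 3 − 6 = -265, attained at (-4, 1).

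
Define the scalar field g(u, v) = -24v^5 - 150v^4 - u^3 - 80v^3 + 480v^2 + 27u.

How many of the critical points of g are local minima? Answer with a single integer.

g separates as a function of u plus a function of v, so ∇g=0 decouples.
∂g/∂u = -3(u - 3)(u + 3) = 0 at u ∈ {-3, 3}; ∂g/∂v = -120v(v - 1)(v + 2)(v + 4) = 0 at v ∈ {-4, -2, 0, 1}.
The Hessian is diagonal: diag(g_uu, g_vv). Second derivatives: g_uu(-3)=18, g_uu(3)=-18; g_vv(-4)=4800, g_vv(-2)=-1440, g_vv(0)=960, g_vv(1)=-1800.
Local minima occur where both diagonal entries positive: (-3, -4), (-3, 0). Count: 2.

2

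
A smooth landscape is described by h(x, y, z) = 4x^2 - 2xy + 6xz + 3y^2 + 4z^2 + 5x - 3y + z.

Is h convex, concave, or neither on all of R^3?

convex

h is quadratic, so its Hessian is the constant matrix H = [[8, -2, 6], [-2, 6, 0], [6, 0, 8]].
Leading principal minors: 8, 44, 136.
All positive ⇒ H ≻ 0 ⇒ convex.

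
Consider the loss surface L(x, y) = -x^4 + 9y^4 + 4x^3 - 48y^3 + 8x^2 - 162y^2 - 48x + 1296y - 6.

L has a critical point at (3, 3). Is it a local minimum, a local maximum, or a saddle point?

The mixed partial ∂²L/∂x∂y is 0, so the Hessian at any point is diag(L_xx, L_yy) = diag(4(-3x^2 + 6x + 4), 36(3y^2 - 8y - 9)).
At (3, 3): H = diag(-20, -216).
Both eigenvalues are negative, so H is negative definite: a local maximum.

local maximum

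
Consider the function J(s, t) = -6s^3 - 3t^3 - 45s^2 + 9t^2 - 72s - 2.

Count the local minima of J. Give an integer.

1

J separates as a function of s plus a function of t, so ∇J=0 decouples.
∂J/∂s = -18(s + 1)(s + 4) = 0 at s ∈ {-4, -1}; ∂J/∂t = -9t(t - 2) = 0 at t ∈ {0, 2}.
The Hessian is diagonal: diag(J_ss, J_tt). Second derivatives: J_ss(-4)=54, J_ss(-1)=-54; J_tt(0)=18, J_tt(2)=-18.
Local minima occur where both diagonal entries positive: (-4, 0). Count: 1.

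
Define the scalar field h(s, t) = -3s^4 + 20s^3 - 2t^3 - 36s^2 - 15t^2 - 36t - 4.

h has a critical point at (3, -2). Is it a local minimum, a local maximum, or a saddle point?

local maximum

The mixed partial ∂²h/∂s∂t is 0, so the Hessian at any point is diag(h_ss, h_tt) = diag(12(-3s^2 + 10s - 6), -6(2t + 5)).
At (3, -2): H = diag(-36, -6).
Both eigenvalues are negative, so H is negative definite: a local maximum.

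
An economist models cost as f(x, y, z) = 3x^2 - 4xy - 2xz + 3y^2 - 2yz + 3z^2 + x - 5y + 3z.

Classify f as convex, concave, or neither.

convex

f is quadratic, so its Hessian is the constant matrix H = [[6, -4, -2], [-4, 6, -2], [-2, -2, 6]].
Leading principal minors: 6, 20, 40.
All positive ⇒ H ≻ 0 ⇒ convex.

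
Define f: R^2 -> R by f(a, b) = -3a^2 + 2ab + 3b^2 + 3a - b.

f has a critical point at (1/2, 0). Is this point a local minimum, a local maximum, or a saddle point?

The Hessian of f is constant: H = [[-6, 2], [2, 6]].
det(H) = (-6)·6 − 2² = -40.
Since det(H) < 0, H is indefinite and the critical point is a saddle point.

saddle point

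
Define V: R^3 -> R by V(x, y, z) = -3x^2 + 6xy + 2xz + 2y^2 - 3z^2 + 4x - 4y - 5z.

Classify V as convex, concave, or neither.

neither

V is quadratic, so its Hessian is the constant matrix H = [[-6, 6, 2], [6, 4, 0], [2, 0, -6]].
Leading principal minors: -6, -60, 344.
Neither pattern holds ⇒ H is indefinite ⇒ neither convex nor concave.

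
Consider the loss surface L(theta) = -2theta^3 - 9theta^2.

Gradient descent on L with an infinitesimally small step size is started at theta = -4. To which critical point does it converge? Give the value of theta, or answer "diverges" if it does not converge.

L'(theta) = -6theta(theta + 3), so L'(-4) = -24.
Gradient descent moves in the -L' direction, i.e. theta is increasing.
The nearest critical point in that direction is theta = -3, where L'' = 18 > 0 (a local minimum). The iterate converges there.

-3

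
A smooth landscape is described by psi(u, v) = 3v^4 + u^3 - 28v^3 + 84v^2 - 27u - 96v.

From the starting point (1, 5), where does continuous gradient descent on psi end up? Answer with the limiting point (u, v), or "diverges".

psi is separable, so gradient descent decouples: u follows -∂psi/∂u, v follows -∂psi/∂v.
∂psi/∂u = 3(u - 3)(u + 3); at u=1 this is -24, so u increases.
∂psi/∂v = 12(v - 4)(v - 2)(v - 1); at v=5 this is 144, so v decreases.
u converges to its nearest critical value 3 (a local min of the u-part); v converges to 4. The iterate converges to (3, 4).

(3, 4)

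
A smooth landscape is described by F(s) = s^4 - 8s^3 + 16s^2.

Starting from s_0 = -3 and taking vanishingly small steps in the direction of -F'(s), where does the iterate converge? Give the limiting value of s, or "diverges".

F'(s) = 4s(s - 4)(s - 2), so F'(-3) = -420.
Gradient descent moves in the -F' direction, i.e. s is increasing.
The nearest critical point in that direction is s = 0, where F'' = 32 > 0 (a local minimum). The iterate converges there.

0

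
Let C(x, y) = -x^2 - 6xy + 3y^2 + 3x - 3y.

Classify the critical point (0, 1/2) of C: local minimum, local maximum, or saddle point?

The Hessian of C is constant: H = [[-2, -6], [-6, 6]].
det(H) = (-2)·6 − (-6)² = -48.
Since det(H) < 0, H is indefinite and the critical point is a saddle point.

saddle point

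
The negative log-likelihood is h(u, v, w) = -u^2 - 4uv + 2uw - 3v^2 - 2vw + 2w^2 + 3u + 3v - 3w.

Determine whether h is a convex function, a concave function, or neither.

h is quadratic, so its Hessian is the constant matrix H = [[-2, -4, 2], [-4, -6, -2], [2, -2, 4]].
Leading principal minors: -2, -4, 48.
Neither pattern holds ⇒ H is indefinite ⇒ neither convex nor concave.

neither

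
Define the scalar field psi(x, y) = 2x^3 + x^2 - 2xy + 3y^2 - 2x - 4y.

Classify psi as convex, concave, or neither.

The term 2x^3 is cubic, so the Hessian is not constant.
∂²psi/∂x² = 12x + 2, which takes both signs as x varies (negative for sufficiently negative x). A diagonal entry of the Hessian changing sign means the Hessian is neither positive- nor negative-semidefinite on all of R^2.

neither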